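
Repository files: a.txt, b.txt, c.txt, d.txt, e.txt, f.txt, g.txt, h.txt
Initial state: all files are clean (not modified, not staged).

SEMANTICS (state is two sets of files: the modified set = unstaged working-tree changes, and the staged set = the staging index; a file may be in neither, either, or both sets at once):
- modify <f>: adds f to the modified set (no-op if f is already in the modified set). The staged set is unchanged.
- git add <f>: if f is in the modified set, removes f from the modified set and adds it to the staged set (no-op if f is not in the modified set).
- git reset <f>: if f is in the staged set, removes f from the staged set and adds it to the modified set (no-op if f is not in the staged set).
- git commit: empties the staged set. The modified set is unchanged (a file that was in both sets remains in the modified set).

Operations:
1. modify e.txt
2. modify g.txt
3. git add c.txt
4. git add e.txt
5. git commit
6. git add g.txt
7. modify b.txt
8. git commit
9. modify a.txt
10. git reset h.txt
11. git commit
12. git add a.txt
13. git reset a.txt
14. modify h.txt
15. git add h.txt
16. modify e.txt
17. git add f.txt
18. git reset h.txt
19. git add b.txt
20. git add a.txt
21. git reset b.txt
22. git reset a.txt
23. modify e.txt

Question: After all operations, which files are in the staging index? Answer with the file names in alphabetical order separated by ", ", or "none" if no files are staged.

After op 1 (modify e.txt): modified={e.txt} staged={none}
After op 2 (modify g.txt): modified={e.txt, g.txt} staged={none}
After op 3 (git add c.txt): modified={e.txt, g.txt} staged={none}
After op 4 (git add e.txt): modified={g.txt} staged={e.txt}
After op 5 (git commit): modified={g.txt} staged={none}
After op 6 (git add g.txt): modified={none} staged={g.txt}
After op 7 (modify b.txt): modified={b.txt} staged={g.txt}
After op 8 (git commit): modified={b.txt} staged={none}
After op 9 (modify a.txt): modified={a.txt, b.txt} staged={none}
After op 10 (git reset h.txt): modified={a.txt, b.txt} staged={none}
After op 11 (git commit): modified={a.txt, b.txt} staged={none}
After op 12 (git add a.txt): modified={b.txt} staged={a.txt}
After op 13 (git reset a.txt): modified={a.txt, b.txt} staged={none}
After op 14 (modify h.txt): modified={a.txt, b.txt, h.txt} staged={none}
After op 15 (git add h.txt): modified={a.txt, b.txt} staged={h.txt}
After op 16 (modify e.txt): modified={a.txt, b.txt, e.txt} staged={h.txt}
After op 17 (git add f.txt): modified={a.txt, b.txt, e.txt} staged={h.txt}
After op 18 (git reset h.txt): modified={a.txt, b.txt, e.txt, h.txt} staged={none}
After op 19 (git add b.txt): modified={a.txt, e.txt, h.txt} staged={b.txt}
After op 20 (git add a.txt): modified={e.txt, h.txt} staged={a.txt, b.txt}
After op 21 (git reset b.txt): modified={b.txt, e.txt, h.txt} staged={a.txt}
After op 22 (git reset a.txt): modified={a.txt, b.txt, e.txt, h.txt} staged={none}
After op 23 (modify e.txt): modified={a.txt, b.txt, e.txt, h.txt} staged={none}

Answer: none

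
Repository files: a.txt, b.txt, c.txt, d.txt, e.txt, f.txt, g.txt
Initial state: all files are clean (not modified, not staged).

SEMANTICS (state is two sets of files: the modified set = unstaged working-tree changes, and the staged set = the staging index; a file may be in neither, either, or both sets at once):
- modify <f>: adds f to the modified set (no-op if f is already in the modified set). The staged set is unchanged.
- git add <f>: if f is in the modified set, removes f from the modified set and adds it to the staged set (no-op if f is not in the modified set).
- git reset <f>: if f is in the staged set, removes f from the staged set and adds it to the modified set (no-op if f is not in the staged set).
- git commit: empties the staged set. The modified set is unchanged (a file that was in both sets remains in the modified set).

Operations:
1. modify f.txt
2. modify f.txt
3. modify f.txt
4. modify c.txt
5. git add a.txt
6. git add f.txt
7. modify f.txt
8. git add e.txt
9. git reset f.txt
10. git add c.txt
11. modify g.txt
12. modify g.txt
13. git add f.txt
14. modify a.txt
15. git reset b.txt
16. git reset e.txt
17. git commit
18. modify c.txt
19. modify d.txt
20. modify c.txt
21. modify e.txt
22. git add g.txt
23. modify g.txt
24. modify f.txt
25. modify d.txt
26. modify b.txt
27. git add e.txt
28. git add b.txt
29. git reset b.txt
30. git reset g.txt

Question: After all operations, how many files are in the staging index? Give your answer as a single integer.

Answer: 1

Derivation:
After op 1 (modify f.txt): modified={f.txt} staged={none}
After op 2 (modify f.txt): modified={f.txt} staged={none}
After op 3 (modify f.txt): modified={f.txt} staged={none}
After op 4 (modify c.txt): modified={c.txt, f.txt} staged={none}
After op 5 (git add a.txt): modified={c.txt, f.txt} staged={none}
After op 6 (git add f.txt): modified={c.txt} staged={f.txt}
After op 7 (modify f.txt): modified={c.txt, f.txt} staged={f.txt}
After op 8 (git add e.txt): modified={c.txt, f.txt} staged={f.txt}
After op 9 (git reset f.txt): modified={c.txt, f.txt} staged={none}
After op 10 (git add c.txt): modified={f.txt} staged={c.txt}
After op 11 (modify g.txt): modified={f.txt, g.txt} staged={c.txt}
After op 12 (modify g.txt): modified={f.txt, g.txt} staged={c.txt}
After op 13 (git add f.txt): modified={g.txt} staged={c.txt, f.txt}
After op 14 (modify a.txt): modified={a.txt, g.txt} staged={c.txt, f.txt}
After op 15 (git reset b.txt): modified={a.txt, g.txt} staged={c.txt, f.txt}
After op 16 (git reset e.txt): modified={a.txt, g.txt} staged={c.txt, f.txt}
After op 17 (git commit): modified={a.txt, g.txt} staged={none}
After op 18 (modify c.txt): modified={a.txt, c.txt, g.txt} staged={none}
After op 19 (modify d.txt): modified={a.txt, c.txt, d.txt, g.txt} staged={none}
After op 20 (modify c.txt): modified={a.txt, c.txt, d.txt, g.txt} staged={none}
After op 21 (modify e.txt): modified={a.txt, c.txt, d.txt, e.txt, g.txt} staged={none}
After op 22 (git add g.txt): modified={a.txt, c.txt, d.txt, e.txt} staged={g.txt}
After op 23 (modify g.txt): modified={a.txt, c.txt, d.txt, e.txt, g.txt} staged={g.txt}
After op 24 (modify f.txt): modified={a.txt, c.txt, d.txt, e.txt, f.txt, g.txt} staged={g.txt}
After op 25 (modify d.txt): modified={a.txt, c.txt, d.txt, e.txt, f.txt, g.txt} staged={g.txt}
After op 26 (modify b.txt): modified={a.txt, b.txt, c.txt, d.txt, e.txt, f.txt, g.txt} staged={g.txt}
After op 27 (git add e.txt): modified={a.txt, b.txt, c.txt, d.txt, f.txt, g.txt} staged={e.txt, g.txt}
After op 28 (git add b.txt): modified={a.txt, c.txt, d.txt, f.txt, g.txt} staged={b.txt, e.txt, g.txt}
After op 29 (git reset b.txt): modified={a.txt, b.txt, c.txt, d.txt, f.txt, g.txt} staged={e.txt, g.txt}
After op 30 (git reset g.txt): modified={a.txt, b.txt, c.txt, d.txt, f.txt, g.txt} staged={e.txt}
Final staged set: {e.txt} -> count=1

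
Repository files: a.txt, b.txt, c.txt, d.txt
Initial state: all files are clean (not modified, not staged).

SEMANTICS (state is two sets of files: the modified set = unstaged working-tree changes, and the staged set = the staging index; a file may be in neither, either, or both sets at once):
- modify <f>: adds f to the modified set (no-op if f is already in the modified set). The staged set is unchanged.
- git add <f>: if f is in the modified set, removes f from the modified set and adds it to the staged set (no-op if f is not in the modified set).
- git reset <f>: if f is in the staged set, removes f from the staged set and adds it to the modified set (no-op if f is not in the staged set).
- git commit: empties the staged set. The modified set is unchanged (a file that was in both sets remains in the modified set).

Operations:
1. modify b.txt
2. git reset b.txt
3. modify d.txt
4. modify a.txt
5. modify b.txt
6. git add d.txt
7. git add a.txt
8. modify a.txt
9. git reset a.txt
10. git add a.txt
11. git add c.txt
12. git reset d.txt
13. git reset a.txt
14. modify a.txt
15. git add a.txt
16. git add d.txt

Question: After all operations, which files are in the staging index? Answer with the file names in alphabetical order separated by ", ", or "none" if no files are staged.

After op 1 (modify b.txt): modified={b.txt} staged={none}
After op 2 (git reset b.txt): modified={b.txt} staged={none}
After op 3 (modify d.txt): modified={b.txt, d.txt} staged={none}
After op 4 (modify a.txt): modified={a.txt, b.txt, d.txt} staged={none}
After op 5 (modify b.txt): modified={a.txt, b.txt, d.txt} staged={none}
After op 6 (git add d.txt): modified={a.txt, b.txt} staged={d.txt}
After op 7 (git add a.txt): modified={b.txt} staged={a.txt, d.txt}
After op 8 (modify a.txt): modified={a.txt, b.txt} staged={a.txt, d.txt}
After op 9 (git reset a.txt): modified={a.txt, b.txt} staged={d.txt}
After op 10 (git add a.txt): modified={b.txt} staged={a.txt, d.txt}
After op 11 (git add c.txt): modified={b.txt} staged={a.txt, d.txt}
After op 12 (git reset d.txt): modified={b.txt, d.txt} staged={a.txt}
After op 13 (git reset a.txt): modified={a.txt, b.txt, d.txt} staged={none}
After op 14 (modify a.txt): modified={a.txt, b.txt, d.txt} staged={none}
After op 15 (git add a.txt): modified={b.txt, d.txt} staged={a.txt}
After op 16 (git add d.txt): modified={b.txt} staged={a.txt, d.txt}

Answer: a.txt, d.txt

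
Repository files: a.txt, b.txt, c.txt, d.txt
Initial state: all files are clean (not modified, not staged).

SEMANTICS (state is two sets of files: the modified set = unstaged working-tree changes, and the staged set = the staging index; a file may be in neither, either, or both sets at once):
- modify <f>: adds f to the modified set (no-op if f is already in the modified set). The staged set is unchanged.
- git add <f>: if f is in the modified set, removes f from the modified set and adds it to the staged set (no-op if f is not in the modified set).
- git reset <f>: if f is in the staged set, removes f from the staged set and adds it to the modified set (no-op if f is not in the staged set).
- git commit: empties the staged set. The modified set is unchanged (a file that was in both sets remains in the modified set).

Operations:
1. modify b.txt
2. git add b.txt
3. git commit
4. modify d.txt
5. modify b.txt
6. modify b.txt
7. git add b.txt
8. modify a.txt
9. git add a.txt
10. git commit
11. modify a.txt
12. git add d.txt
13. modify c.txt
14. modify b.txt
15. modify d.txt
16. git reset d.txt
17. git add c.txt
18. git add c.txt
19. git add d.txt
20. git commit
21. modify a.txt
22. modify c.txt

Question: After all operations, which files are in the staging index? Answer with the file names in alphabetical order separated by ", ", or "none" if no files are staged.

Answer: none

Derivation:
After op 1 (modify b.txt): modified={b.txt} staged={none}
After op 2 (git add b.txt): modified={none} staged={b.txt}
After op 3 (git commit): modified={none} staged={none}
After op 4 (modify d.txt): modified={d.txt} staged={none}
After op 5 (modify b.txt): modified={b.txt, d.txt} staged={none}
After op 6 (modify b.txt): modified={b.txt, d.txt} staged={none}
After op 7 (git add b.txt): modified={d.txt} staged={b.txt}
After op 8 (modify a.txt): modified={a.txt, d.txt} staged={b.txt}
After op 9 (git add a.txt): modified={d.txt} staged={a.txt, b.txt}
After op 10 (git commit): modified={d.txt} staged={none}
After op 11 (modify a.txt): modified={a.txt, d.txt} staged={none}
After op 12 (git add d.txt): modified={a.txt} staged={d.txt}
After op 13 (modify c.txt): modified={a.txt, c.txt} staged={d.txt}
After op 14 (modify b.txt): modified={a.txt, b.txt, c.txt} staged={d.txt}
After op 15 (modify d.txt): modified={a.txt, b.txt, c.txt, d.txt} staged={d.txt}
After op 16 (git reset d.txt): modified={a.txt, b.txt, c.txt, d.txt} staged={none}
After op 17 (git add c.txt): modified={a.txt, b.txt, d.txt} staged={c.txt}
After op 18 (git add c.txt): modified={a.txt, b.txt, d.txt} staged={c.txt}
After op 19 (git add d.txt): modified={a.txt, b.txt} staged={c.txt, d.txt}
After op 20 (git commit): modified={a.txt, b.txt} staged={none}
After op 21 (modify a.txt): modified={a.txt, b.txt} staged={none}
After op 22 (modify c.txt): modified={a.txt, b.txt, c.txt} staged={none}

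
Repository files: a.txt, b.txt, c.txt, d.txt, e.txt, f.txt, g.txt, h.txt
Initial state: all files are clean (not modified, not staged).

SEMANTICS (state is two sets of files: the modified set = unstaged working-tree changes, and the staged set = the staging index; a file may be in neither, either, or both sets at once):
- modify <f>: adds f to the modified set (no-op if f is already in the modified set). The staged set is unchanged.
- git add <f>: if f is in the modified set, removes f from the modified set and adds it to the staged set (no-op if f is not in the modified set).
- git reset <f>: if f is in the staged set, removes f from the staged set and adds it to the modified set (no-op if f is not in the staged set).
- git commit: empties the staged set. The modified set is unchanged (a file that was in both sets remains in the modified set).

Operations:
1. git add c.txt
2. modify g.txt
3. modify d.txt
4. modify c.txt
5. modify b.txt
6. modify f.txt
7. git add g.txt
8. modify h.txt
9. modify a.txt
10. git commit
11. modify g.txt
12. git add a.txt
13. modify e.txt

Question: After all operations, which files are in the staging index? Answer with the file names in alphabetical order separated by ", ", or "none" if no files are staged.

Answer: a.txt

Derivation:
After op 1 (git add c.txt): modified={none} staged={none}
After op 2 (modify g.txt): modified={g.txt} staged={none}
After op 3 (modify d.txt): modified={d.txt, g.txt} staged={none}
After op 4 (modify c.txt): modified={c.txt, d.txt, g.txt} staged={none}
After op 5 (modify b.txt): modified={b.txt, c.txt, d.txt, g.txt} staged={none}
After op 6 (modify f.txt): modified={b.txt, c.txt, d.txt, f.txt, g.txt} staged={none}
After op 7 (git add g.txt): modified={b.txt, c.txt, d.txt, f.txt} staged={g.txt}
After op 8 (modify h.txt): modified={b.txt, c.txt, d.txt, f.txt, h.txt} staged={g.txt}
After op 9 (modify a.txt): modified={a.txt, b.txt, c.txt, d.txt, f.txt, h.txt} staged={g.txt}
After op 10 (git commit): modified={a.txt, b.txt, c.txt, d.txt, f.txt, h.txt} staged={none}
After op 11 (modify g.txt): modified={a.txt, b.txt, c.txt, d.txt, f.txt, g.txt, h.txt} staged={none}
After op 12 (git add a.txt): modified={b.txt, c.txt, d.txt, f.txt, g.txt, h.txt} staged={a.txt}
After op 13 (modify e.txt): modified={b.txt, c.txt, d.txt, e.txt, f.txt, g.txt, h.txt} staged={a.txt}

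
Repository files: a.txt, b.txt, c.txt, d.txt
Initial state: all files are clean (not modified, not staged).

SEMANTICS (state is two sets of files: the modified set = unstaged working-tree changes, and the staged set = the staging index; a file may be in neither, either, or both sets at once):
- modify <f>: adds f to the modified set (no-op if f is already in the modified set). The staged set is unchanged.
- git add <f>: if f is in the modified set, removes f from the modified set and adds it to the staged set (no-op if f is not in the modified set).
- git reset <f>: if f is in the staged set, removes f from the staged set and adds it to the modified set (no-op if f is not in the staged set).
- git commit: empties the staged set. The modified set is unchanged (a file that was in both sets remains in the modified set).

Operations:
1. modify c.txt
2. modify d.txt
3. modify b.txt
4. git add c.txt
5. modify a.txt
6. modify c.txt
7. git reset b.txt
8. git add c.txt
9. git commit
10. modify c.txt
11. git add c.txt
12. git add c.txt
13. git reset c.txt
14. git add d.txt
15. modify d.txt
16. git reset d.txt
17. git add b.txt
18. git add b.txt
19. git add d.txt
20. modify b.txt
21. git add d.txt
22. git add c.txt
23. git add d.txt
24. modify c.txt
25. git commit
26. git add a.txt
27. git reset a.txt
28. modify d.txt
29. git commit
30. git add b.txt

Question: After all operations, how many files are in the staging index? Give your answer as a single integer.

Answer: 1

Derivation:
After op 1 (modify c.txt): modified={c.txt} staged={none}
After op 2 (modify d.txt): modified={c.txt, d.txt} staged={none}
After op 3 (modify b.txt): modified={b.txt, c.txt, d.txt} staged={none}
After op 4 (git add c.txt): modified={b.txt, d.txt} staged={c.txt}
After op 5 (modify a.txt): modified={a.txt, b.txt, d.txt} staged={c.txt}
After op 6 (modify c.txt): modified={a.txt, b.txt, c.txt, d.txt} staged={c.txt}
After op 7 (git reset b.txt): modified={a.txt, b.txt, c.txt, d.txt} staged={c.txt}
After op 8 (git add c.txt): modified={a.txt, b.txt, d.txt} staged={c.txt}
After op 9 (git commit): modified={a.txt, b.txt, d.txt} staged={none}
After op 10 (modify c.txt): modified={a.txt, b.txt, c.txt, d.txt} staged={none}
After op 11 (git add c.txt): modified={a.txt, b.txt, d.txt} staged={c.txt}
After op 12 (git add c.txt): modified={a.txt, b.txt, d.txt} staged={c.txt}
After op 13 (git reset c.txt): modified={a.txt, b.txt, c.txt, d.txt} staged={none}
After op 14 (git add d.txt): modified={a.txt, b.txt, c.txt} staged={d.txt}
After op 15 (modify d.txt): modified={a.txt, b.txt, c.txt, d.txt} staged={d.txt}
After op 16 (git reset d.txt): modified={a.txt, b.txt, c.txt, d.txt} staged={none}
After op 17 (git add b.txt): modified={a.txt, c.txt, d.txt} staged={b.txt}
After op 18 (git add b.txt): modified={a.txt, c.txt, d.txt} staged={b.txt}
After op 19 (git add d.txt): modified={a.txt, c.txt} staged={b.txt, d.txt}
After op 20 (modify b.txt): modified={a.txt, b.txt, c.txt} staged={b.txt, d.txt}
After op 21 (git add d.txt): modified={a.txt, b.txt, c.txt} staged={b.txt, d.txt}
After op 22 (git add c.txt): modified={a.txt, b.txt} staged={b.txt, c.txt, d.txt}
After op 23 (git add d.txt): modified={a.txt, b.txt} staged={b.txt, c.txt, d.txt}
After op 24 (modify c.txt): modified={a.txt, b.txt, c.txt} staged={b.txt, c.txt, d.txt}
After op 25 (git commit): modified={a.txt, b.txt, c.txt} staged={none}
After op 26 (git add a.txt): modified={b.txt, c.txt} staged={a.txt}
After op 27 (git reset a.txt): modified={a.txt, b.txt, c.txt} staged={none}
After op 28 (modify d.txt): modified={a.txt, b.txt, c.txt, d.txt} staged={none}
After op 29 (git commit): modified={a.txt, b.txt, c.txt, d.txt} staged={none}
After op 30 (git add b.txt): modified={a.txt, c.txt, d.txt} staged={b.txt}
Final staged set: {b.txt} -> count=1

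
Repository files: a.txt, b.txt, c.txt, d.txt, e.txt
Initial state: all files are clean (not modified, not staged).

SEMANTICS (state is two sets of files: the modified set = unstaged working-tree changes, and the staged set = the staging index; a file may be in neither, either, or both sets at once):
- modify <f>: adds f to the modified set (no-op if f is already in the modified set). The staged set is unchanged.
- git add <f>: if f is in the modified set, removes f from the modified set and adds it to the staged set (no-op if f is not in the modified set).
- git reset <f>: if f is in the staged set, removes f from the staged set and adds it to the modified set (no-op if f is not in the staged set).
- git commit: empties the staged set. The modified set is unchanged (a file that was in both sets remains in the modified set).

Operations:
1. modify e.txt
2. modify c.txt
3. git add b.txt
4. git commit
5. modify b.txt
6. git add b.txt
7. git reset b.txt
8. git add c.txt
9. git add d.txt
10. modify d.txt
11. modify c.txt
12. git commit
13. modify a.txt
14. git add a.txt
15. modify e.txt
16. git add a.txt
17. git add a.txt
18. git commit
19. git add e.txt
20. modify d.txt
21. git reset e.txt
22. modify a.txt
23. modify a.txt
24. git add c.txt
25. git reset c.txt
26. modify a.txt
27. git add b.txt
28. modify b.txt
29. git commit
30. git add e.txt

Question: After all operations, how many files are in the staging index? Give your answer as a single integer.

Answer: 1

Derivation:
After op 1 (modify e.txt): modified={e.txt} staged={none}
After op 2 (modify c.txt): modified={c.txt, e.txt} staged={none}
After op 3 (git add b.txt): modified={c.txt, e.txt} staged={none}
After op 4 (git commit): modified={c.txt, e.txt} staged={none}
After op 5 (modify b.txt): modified={b.txt, c.txt, e.txt} staged={none}
After op 6 (git add b.txt): modified={c.txt, e.txt} staged={b.txt}
After op 7 (git reset b.txt): modified={b.txt, c.txt, e.txt} staged={none}
After op 8 (git add c.txt): modified={b.txt, e.txt} staged={c.txt}
After op 9 (git add d.txt): modified={b.txt, e.txt} staged={c.txt}
After op 10 (modify d.txt): modified={b.txt, d.txt, e.txt} staged={c.txt}
After op 11 (modify c.txt): modified={b.txt, c.txt, d.txt, e.txt} staged={c.txt}
After op 12 (git commit): modified={b.txt, c.txt, d.txt, e.txt} staged={none}
After op 13 (modify a.txt): modified={a.txt, b.txt, c.txt, d.txt, e.txt} staged={none}
After op 14 (git add a.txt): modified={b.txt, c.txt, d.txt, e.txt} staged={a.txt}
After op 15 (modify e.txt): modified={b.txt, c.txt, d.txt, e.txt} staged={a.txt}
After op 16 (git add a.txt): modified={b.txt, c.txt, d.txt, e.txt} staged={a.txt}
After op 17 (git add a.txt): modified={b.txt, c.txt, d.txt, e.txt} staged={a.txt}
After op 18 (git commit): modified={b.txt, c.txt, d.txt, e.txt} staged={none}
After op 19 (git add e.txt): modified={b.txt, c.txt, d.txt} staged={e.txt}
After op 20 (modify d.txt): modified={b.txt, c.txt, d.txt} staged={e.txt}
After op 21 (git reset e.txt): modified={b.txt, c.txt, d.txt, e.txt} staged={none}
After op 22 (modify a.txt): modified={a.txt, b.txt, c.txt, d.txt, e.txt} staged={none}
After op 23 (modify a.txt): modified={a.txt, b.txt, c.txt, d.txt, e.txt} staged={none}
After op 24 (git add c.txt): modified={a.txt, b.txt, d.txt, e.txt} staged={c.txt}
After op 25 (git reset c.txt): modified={a.txt, b.txt, c.txt, d.txt, e.txt} staged={none}
After op 26 (modify a.txt): modified={a.txt, b.txt, c.txt, d.txt, e.txt} staged={none}
After op 27 (git add b.txt): modified={a.txt, c.txt, d.txt, e.txt} staged={b.txt}
After op 28 (modify b.txt): modified={a.txt, b.txt, c.txt, d.txt, e.txt} staged={b.txt}
After op 29 (git commit): modified={a.txt, b.txt, c.txt, d.txt, e.txt} staged={none}
After op 30 (git add e.txt): modified={a.txt, b.txt, c.txt, d.txt} staged={e.txt}
Final staged set: {e.txt} -> count=1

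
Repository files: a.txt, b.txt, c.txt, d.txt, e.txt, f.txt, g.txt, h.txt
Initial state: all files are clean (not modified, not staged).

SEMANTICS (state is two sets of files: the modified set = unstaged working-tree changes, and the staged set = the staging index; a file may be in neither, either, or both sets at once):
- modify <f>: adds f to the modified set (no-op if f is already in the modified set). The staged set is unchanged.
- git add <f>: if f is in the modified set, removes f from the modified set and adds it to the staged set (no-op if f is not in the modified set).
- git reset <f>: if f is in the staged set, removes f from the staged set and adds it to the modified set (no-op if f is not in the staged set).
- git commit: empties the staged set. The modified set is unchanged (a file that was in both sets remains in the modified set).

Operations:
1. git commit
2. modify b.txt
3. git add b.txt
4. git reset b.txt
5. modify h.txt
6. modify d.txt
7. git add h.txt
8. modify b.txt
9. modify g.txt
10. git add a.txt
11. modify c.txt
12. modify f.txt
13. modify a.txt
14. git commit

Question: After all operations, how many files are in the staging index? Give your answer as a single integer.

Answer: 0

Derivation:
After op 1 (git commit): modified={none} staged={none}
After op 2 (modify b.txt): modified={b.txt} staged={none}
After op 3 (git add b.txt): modified={none} staged={b.txt}
After op 4 (git reset b.txt): modified={b.txt} staged={none}
After op 5 (modify h.txt): modified={b.txt, h.txt} staged={none}
After op 6 (modify d.txt): modified={b.txt, d.txt, h.txt} staged={none}
After op 7 (git add h.txt): modified={b.txt, d.txt} staged={h.txt}
After op 8 (modify b.txt): modified={b.txt, d.txt} staged={h.txt}
After op 9 (modify g.txt): modified={b.txt, d.txt, g.txt} staged={h.txt}
After op 10 (git add a.txt): modified={b.txt, d.txt, g.txt} staged={h.txt}
After op 11 (modify c.txt): modified={b.txt, c.txt, d.txt, g.txt} staged={h.txt}
After op 12 (modify f.txt): modified={b.txt, c.txt, d.txt, f.txt, g.txt} staged={h.txt}
After op 13 (modify a.txt): modified={a.txt, b.txt, c.txt, d.txt, f.txt, g.txt} staged={h.txt}
After op 14 (git commit): modified={a.txt, b.txt, c.txt, d.txt, f.txt, g.txt} staged={none}
Final staged set: {none} -> count=0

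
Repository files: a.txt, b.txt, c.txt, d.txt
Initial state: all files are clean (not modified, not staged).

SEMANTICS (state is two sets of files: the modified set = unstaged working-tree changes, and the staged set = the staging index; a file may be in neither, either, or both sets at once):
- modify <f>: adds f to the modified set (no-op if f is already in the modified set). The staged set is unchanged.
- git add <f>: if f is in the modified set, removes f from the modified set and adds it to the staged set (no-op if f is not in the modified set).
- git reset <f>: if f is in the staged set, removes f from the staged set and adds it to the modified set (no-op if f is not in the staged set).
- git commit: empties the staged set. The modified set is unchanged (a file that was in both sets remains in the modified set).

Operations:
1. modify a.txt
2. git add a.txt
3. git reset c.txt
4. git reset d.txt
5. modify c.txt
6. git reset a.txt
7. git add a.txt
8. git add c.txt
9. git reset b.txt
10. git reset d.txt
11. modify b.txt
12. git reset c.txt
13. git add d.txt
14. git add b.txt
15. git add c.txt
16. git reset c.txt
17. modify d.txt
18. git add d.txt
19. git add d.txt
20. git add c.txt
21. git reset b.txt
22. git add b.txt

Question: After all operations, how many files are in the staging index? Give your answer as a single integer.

After op 1 (modify a.txt): modified={a.txt} staged={none}
After op 2 (git add a.txt): modified={none} staged={a.txt}
After op 3 (git reset c.txt): modified={none} staged={a.txt}
After op 4 (git reset d.txt): modified={none} staged={a.txt}
After op 5 (modify c.txt): modified={c.txt} staged={a.txt}
After op 6 (git reset a.txt): modified={a.txt, c.txt} staged={none}
After op 7 (git add a.txt): modified={c.txt} staged={a.txt}
After op 8 (git add c.txt): modified={none} staged={a.txt, c.txt}
After op 9 (git reset b.txt): modified={none} staged={a.txt, c.txt}
After op 10 (git reset d.txt): modified={none} staged={a.txt, c.txt}
After op 11 (modify b.txt): modified={b.txt} staged={a.txt, c.txt}
After op 12 (git reset c.txt): modified={b.txt, c.txt} staged={a.txt}
After op 13 (git add d.txt): modified={b.txt, c.txt} staged={a.txt}
After op 14 (git add b.txt): modified={c.txt} staged={a.txt, b.txt}
After op 15 (git add c.txt): modified={none} staged={a.txt, b.txt, c.txt}
After op 16 (git reset c.txt): modified={c.txt} staged={a.txt, b.txt}
After op 17 (modify d.txt): modified={c.txt, d.txt} staged={a.txt, b.txt}
After op 18 (git add d.txt): modified={c.txt} staged={a.txt, b.txt, d.txt}
After op 19 (git add d.txt): modified={c.txt} staged={a.txt, b.txt, d.txt}
After op 20 (git add c.txt): modified={none} staged={a.txt, b.txt, c.txt, d.txt}
After op 21 (git reset b.txt): modified={b.txt} staged={a.txt, c.txt, d.txt}
After op 22 (git add b.txt): modified={none} staged={a.txt, b.txt, c.txt, d.txt}
Final staged set: {a.txt, b.txt, c.txt, d.txt} -> count=4

Answer: 4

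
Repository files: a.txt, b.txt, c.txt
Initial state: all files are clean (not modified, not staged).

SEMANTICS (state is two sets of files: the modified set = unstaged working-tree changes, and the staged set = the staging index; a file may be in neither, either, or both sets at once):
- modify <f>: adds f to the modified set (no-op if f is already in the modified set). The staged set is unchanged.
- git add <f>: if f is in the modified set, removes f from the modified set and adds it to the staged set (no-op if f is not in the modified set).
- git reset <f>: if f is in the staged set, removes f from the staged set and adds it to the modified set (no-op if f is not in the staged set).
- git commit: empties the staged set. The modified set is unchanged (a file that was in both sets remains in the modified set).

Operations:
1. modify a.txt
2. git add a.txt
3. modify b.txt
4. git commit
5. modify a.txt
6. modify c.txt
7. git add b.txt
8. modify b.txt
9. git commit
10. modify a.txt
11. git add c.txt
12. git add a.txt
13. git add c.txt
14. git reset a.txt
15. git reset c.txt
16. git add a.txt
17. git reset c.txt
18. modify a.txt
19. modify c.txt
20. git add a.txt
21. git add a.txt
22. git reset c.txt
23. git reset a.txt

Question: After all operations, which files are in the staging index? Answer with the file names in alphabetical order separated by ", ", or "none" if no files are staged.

Answer: none

Derivation:
After op 1 (modify a.txt): modified={a.txt} staged={none}
After op 2 (git add a.txt): modified={none} staged={a.txt}
After op 3 (modify b.txt): modified={b.txt} staged={a.txt}
After op 4 (git commit): modified={b.txt} staged={none}
After op 5 (modify a.txt): modified={a.txt, b.txt} staged={none}
After op 6 (modify c.txt): modified={a.txt, b.txt, c.txt} staged={none}
After op 7 (git add b.txt): modified={a.txt, c.txt} staged={b.txt}
After op 8 (modify b.txt): modified={a.txt, b.txt, c.txt} staged={b.txt}
After op 9 (git commit): modified={a.txt, b.txt, c.txt} staged={none}
After op 10 (modify a.txt): modified={a.txt, b.txt, c.txt} staged={none}
After op 11 (git add c.txt): modified={a.txt, b.txt} staged={c.txt}
After op 12 (git add a.txt): modified={b.txt} staged={a.txt, c.txt}
After op 13 (git add c.txt): modified={b.txt} staged={a.txt, c.txt}
After op 14 (git reset a.txt): modified={a.txt, b.txt} staged={c.txt}
After op 15 (git reset c.txt): modified={a.txt, b.txt, c.txt} staged={none}
After op 16 (git add a.txt): modified={b.txt, c.txt} staged={a.txt}
After op 17 (git reset c.txt): modified={b.txt, c.txt} staged={a.txt}
After op 18 (modify a.txt): modified={a.txt, b.txt, c.txt} staged={a.txt}
After op 19 (modify c.txt): modified={a.txt, b.txt, c.txt} staged={a.txt}
After op 20 (git add a.txt): modified={b.txt, c.txt} staged={a.txt}
After op 21 (git add a.txt): modified={b.txt, c.txt} staged={a.txt}
After op 22 (git reset c.txt): modified={b.txt, c.txt} staged={a.txt}
After op 23 (git reset a.txt): modified={a.txt, b.txt, c.txt} staged={none}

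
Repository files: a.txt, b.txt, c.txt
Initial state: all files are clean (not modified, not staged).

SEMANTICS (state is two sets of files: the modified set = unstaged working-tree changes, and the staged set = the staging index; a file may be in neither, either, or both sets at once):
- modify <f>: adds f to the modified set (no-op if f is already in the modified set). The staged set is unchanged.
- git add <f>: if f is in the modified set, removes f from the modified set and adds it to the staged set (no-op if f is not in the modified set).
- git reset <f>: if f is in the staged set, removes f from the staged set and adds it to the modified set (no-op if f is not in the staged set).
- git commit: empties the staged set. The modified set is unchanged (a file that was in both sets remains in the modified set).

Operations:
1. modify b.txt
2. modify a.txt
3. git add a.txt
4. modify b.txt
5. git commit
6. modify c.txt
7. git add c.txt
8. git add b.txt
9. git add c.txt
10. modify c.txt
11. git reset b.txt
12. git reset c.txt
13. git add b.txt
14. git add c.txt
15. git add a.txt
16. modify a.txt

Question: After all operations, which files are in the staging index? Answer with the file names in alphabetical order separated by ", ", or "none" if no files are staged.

Answer: b.txt, c.txt

Derivation:
After op 1 (modify b.txt): modified={b.txt} staged={none}
After op 2 (modify a.txt): modified={a.txt, b.txt} staged={none}
After op 3 (git add a.txt): modified={b.txt} staged={a.txt}
After op 4 (modify b.txt): modified={b.txt} staged={a.txt}
After op 5 (git commit): modified={b.txt} staged={none}
After op 6 (modify c.txt): modified={b.txt, c.txt} staged={none}
After op 7 (git add c.txt): modified={b.txt} staged={c.txt}
After op 8 (git add b.txt): modified={none} staged={b.txt, c.txt}
After op 9 (git add c.txt): modified={none} staged={b.txt, c.txt}
After op 10 (modify c.txt): modified={c.txt} staged={b.txt, c.txt}
After op 11 (git reset b.txt): modified={b.txt, c.txt} staged={c.txt}
After op 12 (git reset c.txt): modified={b.txt, c.txt} staged={none}
After op 13 (git add b.txt): modified={c.txt} staged={b.txt}
After op 14 (git add c.txt): modified={none} staged={b.txt, c.txt}
After op 15 (git add a.txt): modified={none} staged={b.txt, c.txt}
After op 16 (modify a.txt): modified={a.txt} staged={b.txt, c.txt}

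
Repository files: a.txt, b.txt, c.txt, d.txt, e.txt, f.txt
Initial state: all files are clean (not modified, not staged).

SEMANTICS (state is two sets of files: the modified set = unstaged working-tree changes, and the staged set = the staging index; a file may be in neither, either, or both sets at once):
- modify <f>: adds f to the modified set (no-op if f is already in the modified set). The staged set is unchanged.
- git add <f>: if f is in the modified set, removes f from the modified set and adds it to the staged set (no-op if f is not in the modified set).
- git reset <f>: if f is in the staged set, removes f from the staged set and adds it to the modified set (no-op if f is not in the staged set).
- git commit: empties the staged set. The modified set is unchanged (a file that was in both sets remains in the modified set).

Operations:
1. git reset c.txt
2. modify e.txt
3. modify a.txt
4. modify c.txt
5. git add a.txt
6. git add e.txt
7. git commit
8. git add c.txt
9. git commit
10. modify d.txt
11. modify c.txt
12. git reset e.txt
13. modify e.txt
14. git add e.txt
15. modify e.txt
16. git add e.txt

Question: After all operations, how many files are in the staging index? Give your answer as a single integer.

After op 1 (git reset c.txt): modified={none} staged={none}
After op 2 (modify e.txt): modified={e.txt} staged={none}
After op 3 (modify a.txt): modified={a.txt, e.txt} staged={none}
After op 4 (modify c.txt): modified={a.txt, c.txt, e.txt} staged={none}
After op 5 (git add a.txt): modified={c.txt, e.txt} staged={a.txt}
After op 6 (git add e.txt): modified={c.txt} staged={a.txt, e.txt}
After op 7 (git commit): modified={c.txt} staged={none}
After op 8 (git add c.txt): modified={none} staged={c.txt}
After op 9 (git commit): modified={none} staged={none}
After op 10 (modify d.txt): modified={d.txt} staged={none}
After op 11 (modify c.txt): modified={c.txt, d.txt} staged={none}
After op 12 (git reset e.txt): modified={c.txt, d.txt} staged={none}
After op 13 (modify e.txt): modified={c.txt, d.txt, e.txt} staged={none}
After op 14 (git add e.txt): modified={c.txt, d.txt} staged={e.txt}
After op 15 (modify e.txt): modified={c.txt, d.txt, e.txt} staged={e.txt}
After op 16 (git add e.txt): modified={c.txt, d.txt} staged={e.txt}
Final staged set: {e.txt} -> count=1

Answer: 1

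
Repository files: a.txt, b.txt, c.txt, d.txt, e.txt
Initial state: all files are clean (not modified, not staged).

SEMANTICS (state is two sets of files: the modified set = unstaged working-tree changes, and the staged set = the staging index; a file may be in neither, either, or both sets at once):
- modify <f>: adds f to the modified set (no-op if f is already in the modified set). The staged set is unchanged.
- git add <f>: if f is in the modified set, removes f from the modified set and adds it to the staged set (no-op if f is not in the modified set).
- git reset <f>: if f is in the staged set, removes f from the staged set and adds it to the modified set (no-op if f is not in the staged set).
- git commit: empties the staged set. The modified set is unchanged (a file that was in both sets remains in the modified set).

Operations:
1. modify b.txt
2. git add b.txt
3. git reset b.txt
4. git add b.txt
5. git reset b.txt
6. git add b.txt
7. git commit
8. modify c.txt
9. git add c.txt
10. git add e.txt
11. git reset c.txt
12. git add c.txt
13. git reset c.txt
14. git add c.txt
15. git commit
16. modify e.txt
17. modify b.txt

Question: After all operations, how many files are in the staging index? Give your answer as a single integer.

Answer: 0

Derivation:
After op 1 (modify b.txt): modified={b.txt} staged={none}
After op 2 (git add b.txt): modified={none} staged={b.txt}
After op 3 (git reset b.txt): modified={b.txt} staged={none}
After op 4 (git add b.txt): modified={none} staged={b.txt}
After op 5 (git reset b.txt): modified={b.txt} staged={none}
After op 6 (git add b.txt): modified={none} staged={b.txt}
After op 7 (git commit): modified={none} staged={none}
After op 8 (modify c.txt): modified={c.txt} staged={none}
After op 9 (git add c.txt): modified={none} staged={c.txt}
After op 10 (git add e.txt): modified={none} staged={c.txt}
After op 11 (git reset c.txt): modified={c.txt} staged={none}
After op 12 (git add c.txt): modified={none} staged={c.txt}
After op 13 (git reset c.txt): modified={c.txt} staged={none}
After op 14 (git add c.txt): modified={none} staged={c.txt}
After op 15 (git commit): modified={none} staged={none}
After op 16 (modify e.txt): modified={e.txt} staged={none}
After op 17 (modify b.txt): modified={b.txt, e.txt} staged={none}
Final staged set: {none} -> count=0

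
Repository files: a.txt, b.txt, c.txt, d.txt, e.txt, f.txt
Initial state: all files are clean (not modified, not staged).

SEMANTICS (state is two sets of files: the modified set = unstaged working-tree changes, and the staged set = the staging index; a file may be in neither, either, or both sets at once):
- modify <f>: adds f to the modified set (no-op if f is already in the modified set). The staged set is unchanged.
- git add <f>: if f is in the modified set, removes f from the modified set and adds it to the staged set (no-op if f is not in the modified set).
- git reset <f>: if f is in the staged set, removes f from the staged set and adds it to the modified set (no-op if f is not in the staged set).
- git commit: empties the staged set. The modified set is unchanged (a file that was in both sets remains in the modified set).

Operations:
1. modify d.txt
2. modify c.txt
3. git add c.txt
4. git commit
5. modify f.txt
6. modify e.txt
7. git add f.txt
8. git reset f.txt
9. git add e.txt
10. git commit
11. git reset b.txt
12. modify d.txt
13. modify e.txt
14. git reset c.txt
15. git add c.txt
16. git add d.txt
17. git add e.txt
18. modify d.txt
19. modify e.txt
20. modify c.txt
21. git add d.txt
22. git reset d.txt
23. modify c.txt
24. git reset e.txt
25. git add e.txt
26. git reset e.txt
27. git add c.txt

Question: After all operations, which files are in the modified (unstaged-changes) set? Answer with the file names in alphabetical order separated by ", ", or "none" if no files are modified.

After op 1 (modify d.txt): modified={d.txt} staged={none}
After op 2 (modify c.txt): modified={c.txt, d.txt} staged={none}
After op 3 (git add c.txt): modified={d.txt} staged={c.txt}
After op 4 (git commit): modified={d.txt} staged={none}
After op 5 (modify f.txt): modified={d.txt, f.txt} staged={none}
After op 6 (modify e.txt): modified={d.txt, e.txt, f.txt} staged={none}
After op 7 (git add f.txt): modified={d.txt, e.txt} staged={f.txt}
After op 8 (git reset f.txt): modified={d.txt, e.txt, f.txt} staged={none}
After op 9 (git add e.txt): modified={d.txt, f.txt} staged={e.txt}
After op 10 (git commit): modified={d.txt, f.txt} staged={none}
After op 11 (git reset b.txt): modified={d.txt, f.txt} staged={none}
After op 12 (modify d.txt): modified={d.txt, f.txt} staged={none}
After op 13 (modify e.txt): modified={d.txt, e.txt, f.txt} staged={none}
After op 14 (git reset c.txt): modified={d.txt, e.txt, f.txt} staged={none}
After op 15 (git add c.txt): modified={d.txt, e.txt, f.txt} staged={none}
After op 16 (git add d.txt): modified={e.txt, f.txt} staged={d.txt}
After op 17 (git add e.txt): modified={f.txt} staged={d.txt, e.txt}
After op 18 (modify d.txt): modified={d.txt, f.txt} staged={d.txt, e.txt}
After op 19 (modify e.txt): modified={d.txt, e.txt, f.txt} staged={d.txt, e.txt}
After op 20 (modify c.txt): modified={c.txt, d.txt, e.txt, f.txt} staged={d.txt, e.txt}
After op 21 (git add d.txt): modified={c.txt, e.txt, f.txt} staged={d.txt, e.txt}
After op 22 (git reset d.txt): modified={c.txt, d.txt, e.txt, f.txt} staged={e.txt}
After op 23 (modify c.txt): modified={c.txt, d.txt, e.txt, f.txt} staged={e.txt}
After op 24 (git reset e.txt): modified={c.txt, d.txt, e.txt, f.txt} staged={none}
After op 25 (git add e.txt): modified={c.txt, d.txt, f.txt} staged={e.txt}
After op 26 (git reset e.txt): modified={c.txt, d.txt, e.txt, f.txt} staged={none}
After op 27 (git add c.txt): modified={d.txt, e.txt, f.txt} staged={c.txt}

Answer: d.txt, e.txt, f.txt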